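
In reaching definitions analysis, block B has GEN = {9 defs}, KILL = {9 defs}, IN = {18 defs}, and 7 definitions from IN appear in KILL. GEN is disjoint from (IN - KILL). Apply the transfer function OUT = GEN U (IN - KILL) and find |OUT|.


IN - KILL: 18 - 7 = 11 surviving definitions
OUT = GEN + surviving = 9 + 11 = 20

20


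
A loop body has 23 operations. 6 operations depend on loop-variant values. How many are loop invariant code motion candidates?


Invariant candidates = total - loop-dependent
= 23 - 6 = 17

17


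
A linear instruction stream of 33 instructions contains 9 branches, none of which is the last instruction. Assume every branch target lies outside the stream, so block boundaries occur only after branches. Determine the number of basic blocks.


With no in-sequence branch targets, the leaders are the first instruction plus the instruction after each branch.
Number of basic blocks = branches + 1
= 9 + 1 = 10

10


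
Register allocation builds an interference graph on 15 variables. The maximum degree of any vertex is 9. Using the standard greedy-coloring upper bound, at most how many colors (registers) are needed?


Greedy coloring never needs more than (max_degree + 1) colors: when coloring a vertex, at most max_degree neighbors are already colored.
Upper bound = 9 + 1 = 10

10


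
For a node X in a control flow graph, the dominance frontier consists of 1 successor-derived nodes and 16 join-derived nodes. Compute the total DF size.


DF(X) = direct successor contributions + join point contributions
= 1 + 16 = 17

17


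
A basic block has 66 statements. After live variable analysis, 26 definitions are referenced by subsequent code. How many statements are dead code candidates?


Dead code = total statements - live definitions
= 66 - 26 = 40

40


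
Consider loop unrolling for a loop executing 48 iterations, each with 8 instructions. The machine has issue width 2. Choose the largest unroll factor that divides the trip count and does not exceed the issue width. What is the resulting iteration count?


Largest divisor of 48 <= 2 is 2
New iterations = 48 / 2 = 24

24


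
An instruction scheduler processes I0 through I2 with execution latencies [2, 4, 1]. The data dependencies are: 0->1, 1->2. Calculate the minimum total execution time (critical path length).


Compute longest path through dependency graph: dist(Ik) = max over predecessors of dist + latency(Ik).
dist(I0) = latency 2 = 2
dist(I1) = dist(I0) + 4 = 2 + 4 = 6
dist(I2) = dist(I1) + 1 = 6 + 1 = 7
Critical path = max dist = 7

7


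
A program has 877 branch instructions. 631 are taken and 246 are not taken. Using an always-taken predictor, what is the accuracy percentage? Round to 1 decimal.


Predictor: always-taken
Correct predictions = 631
Accuracy = 631 / 877 * 100 = 71.9%

71.9


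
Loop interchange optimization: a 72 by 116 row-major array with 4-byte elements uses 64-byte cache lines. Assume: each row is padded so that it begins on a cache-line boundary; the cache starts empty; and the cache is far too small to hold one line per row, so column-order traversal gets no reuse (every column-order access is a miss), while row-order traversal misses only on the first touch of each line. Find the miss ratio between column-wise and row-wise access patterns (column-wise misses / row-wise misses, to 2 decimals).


Each row occupies 116 * 4 = 464 bytes and starts on a line boundary, so it spans ceil(464 / 64) = 8 cache lines.
Row-major traversal misses (one per line touched): 72 * ceil(116 * 4 / 64) = 576
Column-major traversal misses (no reuse, every access misses): 72 * 116 = 8352
Ratio = 8352 / 576 = 14.5

14.5


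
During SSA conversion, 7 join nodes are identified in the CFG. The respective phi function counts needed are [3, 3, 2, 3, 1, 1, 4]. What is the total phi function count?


Total phi functions = sum of phi functions at each join node
= 3 + 3 + 2 + 3 + 1 + 1 + 4 = 17

17


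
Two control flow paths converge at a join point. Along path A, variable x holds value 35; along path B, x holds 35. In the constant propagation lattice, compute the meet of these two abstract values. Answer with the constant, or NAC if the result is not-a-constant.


Meet operation: if both paths give the same constant, result is that constant; if they differ, result is NAC (not-a-constant).
Path A: 35, Path B: 35 -> equal
Result: constant -> 35

35


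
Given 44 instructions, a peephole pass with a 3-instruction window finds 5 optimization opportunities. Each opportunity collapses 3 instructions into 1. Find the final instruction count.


Each match removes 2 instructions.
Total removed = 5 * 2 = 10
Remaining = 44 - 10 = 34

34


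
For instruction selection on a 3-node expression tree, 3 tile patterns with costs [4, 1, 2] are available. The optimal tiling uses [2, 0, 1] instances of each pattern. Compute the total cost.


Total cost = sum(count_i * cost_i)
= 2*4 + 0*1 + 1*2
= 10

10


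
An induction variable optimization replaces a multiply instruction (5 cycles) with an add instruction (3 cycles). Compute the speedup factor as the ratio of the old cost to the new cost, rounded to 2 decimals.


Ratio = mult_cost / add_cost = 5 / 3 = 1.67

1.67


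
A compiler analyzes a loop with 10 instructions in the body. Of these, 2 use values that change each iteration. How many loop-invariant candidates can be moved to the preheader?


Invariant candidates = total - loop-dependent
= 10 - 2 = 8

8


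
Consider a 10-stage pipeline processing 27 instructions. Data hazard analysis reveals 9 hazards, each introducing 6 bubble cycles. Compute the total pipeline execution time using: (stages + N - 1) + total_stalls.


Base cycles = 10 + 27 - 1 = 36
Total stalls = 9 * 6 = 54
Total = 36 + 54 = 90

90


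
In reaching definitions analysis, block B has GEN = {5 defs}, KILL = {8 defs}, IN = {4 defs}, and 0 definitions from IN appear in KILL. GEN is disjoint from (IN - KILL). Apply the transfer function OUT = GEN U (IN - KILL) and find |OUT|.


IN - KILL: 4 - 0 = 4 surviving definitions
OUT = GEN + surviving = 5 + 4 = 9

9


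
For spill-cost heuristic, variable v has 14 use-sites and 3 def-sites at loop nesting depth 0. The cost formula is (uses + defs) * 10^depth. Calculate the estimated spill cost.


uses + defs = 14 + 3 = 17
10^0 = 1
Spill cost = 17 * 1 = 17

17


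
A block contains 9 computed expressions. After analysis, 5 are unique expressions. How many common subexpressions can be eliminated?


CSE count = total expressions - unique expressions
= 9 - 5 = 4

4


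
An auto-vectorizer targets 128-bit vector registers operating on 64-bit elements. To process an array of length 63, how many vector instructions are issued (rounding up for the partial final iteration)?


Width = 128 / 64 = 2 elements per vector op
Iterations = ceil(63 / 2) = 32

32


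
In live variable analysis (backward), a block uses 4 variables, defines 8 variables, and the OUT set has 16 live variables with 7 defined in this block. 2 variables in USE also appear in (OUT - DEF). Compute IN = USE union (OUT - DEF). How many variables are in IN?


OUT - DEF: 16 - 7 = 9
|IN| = |USE| + |OUT - DEF| - |USE ∩ (OUT - DEF)| = 4 + 9 - 2 = 11

11


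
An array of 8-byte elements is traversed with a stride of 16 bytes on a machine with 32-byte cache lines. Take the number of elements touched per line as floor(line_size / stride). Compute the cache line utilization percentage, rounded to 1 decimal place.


Elements per cache line = floor(32 / 16) = 2
Bytes used = 2 * 8 = 16
Utilization = 16 / 32 * 100 = 50.0%

50.0


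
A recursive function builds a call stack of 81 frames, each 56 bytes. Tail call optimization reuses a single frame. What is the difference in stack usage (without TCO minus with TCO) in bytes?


Without TCO: 81 * 56 = 4536 bytes
With TCO: reuse 1 frame = 56 bytes
Savings = 4536 - 56 = 4480

4480


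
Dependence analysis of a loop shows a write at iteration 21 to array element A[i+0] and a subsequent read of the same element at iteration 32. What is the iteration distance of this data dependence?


Distance = read iteration - write iteration
= 32 - 21 = 11

11


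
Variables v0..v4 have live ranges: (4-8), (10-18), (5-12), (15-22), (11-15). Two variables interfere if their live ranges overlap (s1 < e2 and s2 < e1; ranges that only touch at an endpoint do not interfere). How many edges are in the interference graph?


Check all pairs for overlapping intervals.
Two intervals (s1,e1) and (s2,e2) overlap if s1 < e2 and s2 < e1.
v0 (4-8) vs v1..v4: overlaps v2 -> 1
v1 (10-18) vs v2..v4: overlaps v2, v3, v4 -> 3
v2 (5-12) vs v3..v4: overlaps v4 -> 1
v3 (15-22) vs v4: overlaps none -> 0
Total overlapping pairs = 1 + 3 + 1 + 0 = 5

5


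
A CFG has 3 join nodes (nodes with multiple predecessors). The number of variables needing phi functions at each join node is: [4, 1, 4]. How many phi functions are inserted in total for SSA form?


Total phi functions = sum of phi functions at each join node
= 4 + 1 + 4 = 9

9


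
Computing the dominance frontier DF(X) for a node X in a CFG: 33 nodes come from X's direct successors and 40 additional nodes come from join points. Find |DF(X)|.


DF(X) = direct successor contributions + join point contributions
= 33 + 40 = 73

73


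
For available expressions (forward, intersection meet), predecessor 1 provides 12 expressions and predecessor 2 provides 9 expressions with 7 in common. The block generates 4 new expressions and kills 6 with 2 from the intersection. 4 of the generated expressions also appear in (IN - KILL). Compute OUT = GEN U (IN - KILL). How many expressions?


IN = intersection of predecessors = 7
IN - KILL = 7 - 2 = 5
|OUT| = |GEN| + |IN - KILL| - |GEN ∩ (IN - KILL)| = 4 + 5 - 4 = 5

5


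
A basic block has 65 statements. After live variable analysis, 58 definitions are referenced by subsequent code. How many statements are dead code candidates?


Dead code = total statements - live definitions
= 65 - 58 = 7

7


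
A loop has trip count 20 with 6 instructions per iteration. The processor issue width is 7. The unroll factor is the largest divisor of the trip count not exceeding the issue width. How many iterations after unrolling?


Largest divisor of 20 <= 7 is 5
New iterations = 20 / 5 = 4

4


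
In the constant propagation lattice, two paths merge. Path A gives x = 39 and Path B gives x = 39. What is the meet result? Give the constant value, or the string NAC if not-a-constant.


Meet operation: if both paths give the same constant, result is that constant; if they differ, result is NAC (not-a-constant).
Path A: 39, Path B: 39 -> equal
Result: constant -> 39

39


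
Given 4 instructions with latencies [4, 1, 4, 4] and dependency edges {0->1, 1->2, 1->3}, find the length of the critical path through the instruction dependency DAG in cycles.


Compute longest path through dependency graph: dist(Ik) = max over predecessors of dist + latency(Ik).
dist(I0) = latency 4 = 4
dist(I1) = dist(I0) + 1 = 4 + 1 = 5
dist(I2) = dist(I1) + 4 = 5 + 4 = 9
dist(I3) = dist(I1) + 4 = 5 + 4 = 9
Critical path = max dist = 9

9


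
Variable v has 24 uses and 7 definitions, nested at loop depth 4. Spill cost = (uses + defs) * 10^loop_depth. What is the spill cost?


uses + defs = 24 + 7 = 31
10^4 = 10000
Spill cost = 31 * 10000 = 310000

310000


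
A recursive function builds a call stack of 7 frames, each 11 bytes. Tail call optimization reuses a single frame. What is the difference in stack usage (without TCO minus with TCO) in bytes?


Without TCO: 7 * 11 = 77 bytes
With TCO: reuse 1 frame = 11 bytes
Savings = 77 - 11 = 66

66


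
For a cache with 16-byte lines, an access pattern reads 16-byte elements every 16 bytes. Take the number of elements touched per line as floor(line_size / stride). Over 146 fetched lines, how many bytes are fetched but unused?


Elements per line = floor(16 / 16) = 1
Bytes used per line = 1 * 16 = 16
Wasted per line = 16 - 16 = 0
Total wasted = 0 * 146 = 0

0


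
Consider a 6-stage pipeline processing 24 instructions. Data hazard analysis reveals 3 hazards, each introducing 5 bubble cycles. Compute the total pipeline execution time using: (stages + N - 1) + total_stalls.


Base cycles = 6 + 24 - 1 = 29
Total stalls = 3 * 5 = 15
Total = 29 + 15 = 44

44


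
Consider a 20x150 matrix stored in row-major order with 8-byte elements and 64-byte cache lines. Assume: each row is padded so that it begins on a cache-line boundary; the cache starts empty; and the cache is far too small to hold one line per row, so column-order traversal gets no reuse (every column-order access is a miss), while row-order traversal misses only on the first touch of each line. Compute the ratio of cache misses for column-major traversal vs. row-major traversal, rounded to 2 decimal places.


Each row occupies 150 * 8 = 1200 bytes and starts on a line boundary, so it spans ceil(1200 / 64) = 19 cache lines.
Row-major traversal misses (one per line touched): 20 * ceil(150 * 8 / 64) = 380
Column-major traversal misses (no reuse, every access misses): 20 * 150 = 3000
Ratio = 3000 / 380 = 7.89

7.89


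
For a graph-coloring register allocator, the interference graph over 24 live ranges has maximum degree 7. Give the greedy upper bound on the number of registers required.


Greedy coloring never needs more than (max_degree + 1) colors: when coloring a vertex, at most max_degree neighbors are already colored.
Upper bound = 7 + 1 = 8

8


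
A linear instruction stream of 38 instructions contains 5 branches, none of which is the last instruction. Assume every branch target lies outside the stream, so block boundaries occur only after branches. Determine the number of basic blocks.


With no in-sequence branch targets, the leaders are the first instruction plus the instruction after each branch.
Number of basic blocks = branches + 1
= 5 + 1 = 6

6


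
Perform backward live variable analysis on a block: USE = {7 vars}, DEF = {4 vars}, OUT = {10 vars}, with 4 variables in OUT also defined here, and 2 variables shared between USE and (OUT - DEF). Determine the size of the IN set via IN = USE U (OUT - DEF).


OUT - DEF: 10 - 4 = 6
|IN| = |USE| + |OUT - DEF| - |USE ∩ (OUT - DEF)| = 7 + 6 - 2 = 11

11


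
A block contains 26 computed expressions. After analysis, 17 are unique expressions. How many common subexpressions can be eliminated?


CSE count = total expressions - unique expressions
= 26 - 17 = 9

9


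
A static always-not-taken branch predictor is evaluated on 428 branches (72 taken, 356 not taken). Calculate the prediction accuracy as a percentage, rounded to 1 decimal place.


Predictor: always-not-taken
Correct predictions = 356
Accuracy = 356 / 428 * 100 = 83.2%

83.2


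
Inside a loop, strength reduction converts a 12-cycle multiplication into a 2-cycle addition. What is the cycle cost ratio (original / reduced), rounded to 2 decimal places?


Ratio = mult_cost / add_cost = 12 / 2 = 6.0

6.0


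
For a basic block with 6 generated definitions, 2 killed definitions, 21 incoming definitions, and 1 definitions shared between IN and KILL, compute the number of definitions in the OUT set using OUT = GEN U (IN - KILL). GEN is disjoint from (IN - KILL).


IN - KILL: 21 - 1 = 20 surviving definitions
OUT = GEN + surviving = 6 + 20 = 26

26


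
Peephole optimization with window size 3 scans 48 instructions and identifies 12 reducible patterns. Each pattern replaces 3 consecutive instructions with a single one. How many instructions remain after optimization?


Each match removes 2 instructions.
Total removed = 12 * 2 = 24
Remaining = 48 - 24 = 24

24


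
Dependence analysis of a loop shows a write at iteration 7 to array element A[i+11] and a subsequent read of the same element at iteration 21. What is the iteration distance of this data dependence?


Distance = read iteration - write iteration
= 21 - 7 = 14

14


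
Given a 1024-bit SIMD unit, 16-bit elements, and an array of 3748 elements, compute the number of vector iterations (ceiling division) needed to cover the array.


Width = 1024 / 16 = 64 elements per vector op
Iterations = ceil(3748 / 64) = 59

59


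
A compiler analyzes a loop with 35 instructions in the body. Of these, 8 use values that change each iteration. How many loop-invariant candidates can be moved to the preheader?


Invariant candidates = total - loop-dependent
= 35 - 8 = 27

27


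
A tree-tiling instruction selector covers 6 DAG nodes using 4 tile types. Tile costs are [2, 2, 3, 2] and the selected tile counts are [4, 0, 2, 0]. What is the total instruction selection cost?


Total cost = sum(count_i * cost_i)
= 4*2 + 0*2 + 2*3 + 0*2
= 14

14


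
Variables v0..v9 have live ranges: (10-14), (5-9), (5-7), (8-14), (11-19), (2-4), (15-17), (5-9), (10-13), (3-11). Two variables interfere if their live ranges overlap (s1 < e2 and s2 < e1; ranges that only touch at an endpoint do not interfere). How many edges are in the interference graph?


Check all pairs for overlapping intervals.
Two intervals (s1,e1) and (s2,e2) overlap if s1 < e2 and s2 < e1.
v0 (10-14) vs v1..v9: overlaps v3, v4, v8, v9 -> 4
v1 (5-9) vs v2..v9: overlaps v2, v3, v7, v9 -> 4
v2 (5-7) vs v3..v9: overlaps v7, v9 -> 2
v3 (8-14) vs v4..v9: overlaps v4, v7, v8, v9 -> 4
v4 (11-19) vs v5..v9: overlaps v6, v8 -> 2
v5 (2-4) vs v6..v9: overlaps v9 -> 1
v6 (15-17) vs v7..v9: overlaps none -> 0
v7 (5-9) vs v8..v9: overlaps v9 -> 1
v8 (10-13) vs v9: overlaps v9 -> 1
Total overlapping pairs = 4 + 4 + 2 + 4 + 2 + 1 + 0 + 1 + 1 = 19

19


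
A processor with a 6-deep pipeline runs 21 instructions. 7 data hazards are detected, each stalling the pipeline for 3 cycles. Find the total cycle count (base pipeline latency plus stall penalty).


Base cycles = 6 + 21 - 1 = 26
Total stalls = 7 * 3 = 21
Total = 26 + 21 = 47

47


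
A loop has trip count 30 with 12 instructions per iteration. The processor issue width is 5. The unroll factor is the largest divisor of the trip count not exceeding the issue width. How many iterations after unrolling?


Largest divisor of 30 <= 5 is 5
New iterations = 30 / 5 = 6

6


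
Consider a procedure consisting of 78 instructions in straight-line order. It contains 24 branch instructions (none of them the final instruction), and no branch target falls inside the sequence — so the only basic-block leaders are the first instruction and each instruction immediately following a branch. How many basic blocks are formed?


With no in-sequence branch targets, the leaders are the first instruction plus the instruction after each branch.
Number of basic blocks = branches + 1
= 24 + 1 = 25

25


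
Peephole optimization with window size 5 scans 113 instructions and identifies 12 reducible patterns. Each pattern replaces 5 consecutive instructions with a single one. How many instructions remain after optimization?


Each match removes 4 instructions.
Total removed = 12 * 4 = 48
Remaining = 113 - 48 = 65

65


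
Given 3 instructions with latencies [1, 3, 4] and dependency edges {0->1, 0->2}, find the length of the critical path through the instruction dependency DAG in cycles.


Compute longest path through dependency graph: dist(Ik) = max over predecessors of dist + latency(Ik).
dist(I0) = latency 1 = 1
dist(I1) = dist(I0) + 3 = 1 + 3 = 4
dist(I2) = dist(I0) + 4 = 1 + 4 = 5
Critical path = max dist = 5

5


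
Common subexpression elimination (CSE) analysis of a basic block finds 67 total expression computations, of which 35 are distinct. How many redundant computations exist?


CSE count = total expressions - unique expressions
= 67 - 35 = 32

32


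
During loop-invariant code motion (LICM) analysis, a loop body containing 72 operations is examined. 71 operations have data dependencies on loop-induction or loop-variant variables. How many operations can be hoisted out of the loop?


Invariant candidates = total - loop-dependent
= 72 - 71 = 1

1


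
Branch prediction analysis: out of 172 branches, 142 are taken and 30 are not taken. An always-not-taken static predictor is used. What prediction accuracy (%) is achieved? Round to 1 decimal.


Predictor: always-not-taken
Correct predictions = 30
Accuracy = 30 / 172 * 100 = 17.4%

17.4


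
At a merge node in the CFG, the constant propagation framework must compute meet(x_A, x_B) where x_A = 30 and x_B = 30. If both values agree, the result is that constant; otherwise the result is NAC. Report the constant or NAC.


Meet operation: if both paths give the same constant, result is that constant; if they differ, result is NAC (not-a-constant).
Path A: 30, Path B: 30 -> equal
Result: constant -> 30

30


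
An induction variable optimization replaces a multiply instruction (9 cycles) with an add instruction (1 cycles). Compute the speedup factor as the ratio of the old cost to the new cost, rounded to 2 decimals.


Ratio = mult_cost / add_cost = 9 / 1 = 9.0

9.0


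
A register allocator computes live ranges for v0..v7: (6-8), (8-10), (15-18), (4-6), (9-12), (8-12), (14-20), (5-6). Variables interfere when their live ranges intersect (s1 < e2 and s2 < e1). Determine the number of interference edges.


Check all pairs for overlapping intervals.
Two intervals (s1,e1) and (s2,e2) overlap if s1 < e2 and s2 < e1.
v0 (6-8) vs v1..v7: overlaps none -> 0
v1 (8-10) vs v2..v7: overlaps v4, v5 -> 2
v2 (15-18) vs v3..v7: overlaps v6 -> 1
v3 (4-6) vs v4..v7: overlaps v7 -> 1
v4 (9-12) vs v5..v7: overlaps v5 -> 1
v5 (8-12) vs v6..v7: overlaps none -> 0
v6 (14-20) vs v7: overlaps none -> 0
Total overlapping pairs = 0 + 2 + 1 + 1 + 1 + 0 + 0 = 5

5


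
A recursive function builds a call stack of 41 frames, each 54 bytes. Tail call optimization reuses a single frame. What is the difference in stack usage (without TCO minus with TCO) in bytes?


Without TCO: 41 * 54 = 2214 bytes
With TCO: reuse 1 frame = 54 bytes
Savings = 2214 - 54 = 2160

2160


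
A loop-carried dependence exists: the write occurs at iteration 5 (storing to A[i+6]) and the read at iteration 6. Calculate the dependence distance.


Distance = read iteration - write iteration
= 6 - 5 = 1

1


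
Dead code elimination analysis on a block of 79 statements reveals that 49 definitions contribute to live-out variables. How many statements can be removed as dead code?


Dead code = total statements - live definitions
= 79 - 49 = 30

30


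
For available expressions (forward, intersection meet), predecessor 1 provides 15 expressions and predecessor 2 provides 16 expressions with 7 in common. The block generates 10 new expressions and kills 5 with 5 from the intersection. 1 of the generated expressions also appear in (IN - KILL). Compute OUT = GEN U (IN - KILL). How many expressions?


IN = intersection of predecessors = 7
IN - KILL = 7 - 5 = 2
|OUT| = |GEN| + |IN - KILL| - |GEN ∩ (IN - KILL)| = 10 + 2 - 1 = 11

11


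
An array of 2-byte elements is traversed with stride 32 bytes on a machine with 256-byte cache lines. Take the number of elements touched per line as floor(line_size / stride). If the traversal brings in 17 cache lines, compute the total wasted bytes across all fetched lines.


Elements per line = floor(256 / 32) = 8
Bytes used per line = 8 * 2 = 16
Wasted per line = 256 - 16 = 240
Total wasted = 240 * 17 = 4080

4080


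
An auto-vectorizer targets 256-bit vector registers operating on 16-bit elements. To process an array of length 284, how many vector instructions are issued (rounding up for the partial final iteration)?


Width = 256 / 16 = 16 elements per vector op
Iterations = ceil(284 / 16) = 18

18


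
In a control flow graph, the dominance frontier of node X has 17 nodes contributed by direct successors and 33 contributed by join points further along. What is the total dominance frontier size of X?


DF(X) = direct successor contributions + join point contributions
= 17 + 33 = 50

50


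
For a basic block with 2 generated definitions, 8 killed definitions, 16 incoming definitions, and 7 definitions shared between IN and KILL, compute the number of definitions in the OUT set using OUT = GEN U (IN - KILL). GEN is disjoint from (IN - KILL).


IN - KILL: 16 - 7 = 9 surviving definitions
OUT = GEN + surviving = 2 + 9 = 11

11


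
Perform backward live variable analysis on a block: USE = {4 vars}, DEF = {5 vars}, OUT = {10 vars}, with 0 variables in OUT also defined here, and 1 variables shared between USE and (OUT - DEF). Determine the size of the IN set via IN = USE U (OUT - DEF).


OUT - DEF: 10 - 0 = 10
|IN| = |USE| + |OUT - DEF| - |USE ∩ (OUT - DEF)| = 4 + 10 - 1 = 13

13


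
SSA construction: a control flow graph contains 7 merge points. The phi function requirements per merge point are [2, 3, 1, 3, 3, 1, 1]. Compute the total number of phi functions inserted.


Total phi functions = sum of phi functions at each join node
= 2 + 3 + 1 + 3 + 3 + 1 + 1 = 14

14


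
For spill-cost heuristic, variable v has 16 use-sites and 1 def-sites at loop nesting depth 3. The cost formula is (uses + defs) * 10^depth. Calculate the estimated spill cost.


uses + defs = 16 + 1 = 17
10^3 = 1000
Spill cost = 17 * 1000 = 17000

17000


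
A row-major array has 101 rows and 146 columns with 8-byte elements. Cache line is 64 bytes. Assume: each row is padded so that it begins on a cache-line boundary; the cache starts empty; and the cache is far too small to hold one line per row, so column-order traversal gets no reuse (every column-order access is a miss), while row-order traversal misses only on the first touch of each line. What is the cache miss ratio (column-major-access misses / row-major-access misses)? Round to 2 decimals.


Each row occupies 146 * 8 = 1168 bytes and starts on a line boundary, so it spans ceil(1168 / 64) = 19 cache lines.
Row-major traversal misses (one per line touched): 101 * ceil(146 * 8 / 64) = 1919
Column-major traversal misses (no reuse, every access misses): 101 * 146 = 14746
Ratio = 14746 / 1919 = 7.68

7.68


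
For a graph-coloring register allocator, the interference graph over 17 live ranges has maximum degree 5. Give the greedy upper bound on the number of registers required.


Greedy coloring never needs more than (max_degree + 1) colors: when coloring a vertex, at most max_degree neighbors are already colored.
Upper bound = 5 + 1 = 6

6


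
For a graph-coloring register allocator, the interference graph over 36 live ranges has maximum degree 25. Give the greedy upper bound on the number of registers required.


Greedy coloring never needs more than (max_degree + 1) colors: when coloring a vertex, at most max_degree neighbors are already colored.
Upper bound = 25 + 1 = 26

26


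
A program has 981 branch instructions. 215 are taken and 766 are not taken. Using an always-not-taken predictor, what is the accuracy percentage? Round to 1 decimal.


Predictor: always-not-taken
Correct predictions = 766
Accuracy = 766 / 981 * 100 = 78.1%

78.1


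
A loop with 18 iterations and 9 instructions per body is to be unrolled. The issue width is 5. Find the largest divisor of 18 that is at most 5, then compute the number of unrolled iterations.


Largest divisor of 18 <= 5 is 3
New iterations = 18 / 3 = 6

6


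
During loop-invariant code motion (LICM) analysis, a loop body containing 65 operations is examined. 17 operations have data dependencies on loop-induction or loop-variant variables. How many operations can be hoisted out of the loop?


Invariant candidates = total - loop-dependent
= 65 - 17 = 48

48


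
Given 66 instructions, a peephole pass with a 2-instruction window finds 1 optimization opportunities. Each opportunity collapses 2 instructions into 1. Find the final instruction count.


Each match removes 1 instructions.
Total removed = 1 * 1 = 1
Remaining = 66 - 1 = 65

65


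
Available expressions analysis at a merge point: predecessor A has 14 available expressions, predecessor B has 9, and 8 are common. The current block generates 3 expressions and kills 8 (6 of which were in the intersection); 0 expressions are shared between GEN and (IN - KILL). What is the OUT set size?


IN = intersection of predecessors = 8
IN - KILL = 8 - 6 = 2
|OUT| = |GEN| + |IN - KILL| - |GEN ∩ (IN - KILL)| = 3 + 2 - 0 = 5

5


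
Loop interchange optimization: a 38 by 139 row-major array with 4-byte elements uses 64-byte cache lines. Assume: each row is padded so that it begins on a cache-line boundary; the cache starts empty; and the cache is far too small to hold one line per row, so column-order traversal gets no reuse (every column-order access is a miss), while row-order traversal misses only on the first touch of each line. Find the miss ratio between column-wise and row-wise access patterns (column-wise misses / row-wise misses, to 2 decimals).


Each row occupies 139 * 4 = 556 bytes and starts on a line boundary, so it spans ceil(556 / 64) = 9 cache lines.
Row-major traversal misses (one per line touched): 38 * ceil(139 * 4 / 64) = 342
Column-major traversal misses (no reuse, every access misses): 38 * 139 = 5282
Ratio = 5282 / 342 = 15.44

15.44


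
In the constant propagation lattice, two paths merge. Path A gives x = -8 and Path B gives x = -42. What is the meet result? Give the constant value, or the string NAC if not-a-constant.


Meet operation: if both paths give the same constant, result is that constant; if they differ, result is NAC (not-a-constant).
Path A: -8, Path B: -42 -> differ
Result: not-a-constant -> NAC

NAC


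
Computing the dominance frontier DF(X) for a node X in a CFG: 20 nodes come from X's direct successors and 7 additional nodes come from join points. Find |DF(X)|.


DF(X) = direct successor contributions + join point contributions
= 20 + 7 = 27

27


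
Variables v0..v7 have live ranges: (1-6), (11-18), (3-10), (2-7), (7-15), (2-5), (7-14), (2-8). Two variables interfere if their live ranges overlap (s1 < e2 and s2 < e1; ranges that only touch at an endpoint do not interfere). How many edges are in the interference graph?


Check all pairs for overlapping intervals.
Two intervals (s1,e1) and (s2,e2) overlap if s1 < e2 and s2 < e1.
v0 (1-6) vs v1..v7: overlaps v2, v3, v5, v7 -> 4
v1 (11-18) vs v2..v7: overlaps v4, v6 -> 2
v2 (3-10) vs v3..v7: overlaps v3, v4, v5, v6, v7 -> 5
v3 (2-7) vs v4..v7: overlaps v5, v7 -> 2
v4 (7-15) vs v5..v7: overlaps v6, v7 -> 2
v5 (2-5) vs v6..v7: overlaps v7 -> 1
v6 (7-14) vs v7: overlaps v7 -> 1
Total overlapping pairs = 4 + 2 + 5 + 2 + 2 + 1 + 1 = 17

17


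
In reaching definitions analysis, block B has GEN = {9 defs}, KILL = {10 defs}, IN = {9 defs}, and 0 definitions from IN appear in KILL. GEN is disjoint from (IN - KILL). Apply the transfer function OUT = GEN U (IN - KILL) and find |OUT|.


IN - KILL: 9 - 0 = 9 surviving definitions
OUT = GEN + surviving = 9 + 9 = 18

18


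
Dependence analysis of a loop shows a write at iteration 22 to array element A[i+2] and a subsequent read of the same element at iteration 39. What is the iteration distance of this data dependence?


Distance = read iteration - write iteration
= 39 - 22 = 17

17


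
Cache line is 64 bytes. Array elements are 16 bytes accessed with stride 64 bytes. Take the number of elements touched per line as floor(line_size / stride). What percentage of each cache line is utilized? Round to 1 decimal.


Elements per cache line = floor(64 / 64) = 1
Bytes used = 1 * 16 = 16
Utilization = 16 / 64 * 100 = 25.0%

25.0


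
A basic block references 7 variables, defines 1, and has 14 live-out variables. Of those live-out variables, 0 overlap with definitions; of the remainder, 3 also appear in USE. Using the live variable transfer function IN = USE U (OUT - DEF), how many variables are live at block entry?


OUT - DEF: 14 - 0 = 14
|IN| = |USE| + |OUT - DEF| - |USE ∩ (OUT - DEF)| = 7 + 14 - 3 = 18

18


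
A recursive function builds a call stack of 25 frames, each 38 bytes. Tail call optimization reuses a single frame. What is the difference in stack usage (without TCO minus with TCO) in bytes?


Without TCO: 25 * 38 = 950 bytes
With TCO: reuse 1 frame = 38 bytes
Savings = 950 - 38 = 912

912


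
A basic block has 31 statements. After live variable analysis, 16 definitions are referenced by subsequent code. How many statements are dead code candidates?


Dead code = total statements - live definitions
= 31 - 16 = 15

15


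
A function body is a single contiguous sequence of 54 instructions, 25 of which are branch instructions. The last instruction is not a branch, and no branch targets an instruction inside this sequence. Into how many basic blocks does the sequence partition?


With no in-sequence branch targets, the leaders are the first instruction plus the instruction after each branch.
Number of basic blocks = branches + 1
= 25 + 1 = 26

26


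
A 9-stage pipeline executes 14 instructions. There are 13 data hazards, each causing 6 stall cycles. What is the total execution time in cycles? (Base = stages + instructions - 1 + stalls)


Base cycles = 9 + 14 - 1 = 22
Total stalls = 13 * 6 = 78
Total = 22 + 78 = 100

100


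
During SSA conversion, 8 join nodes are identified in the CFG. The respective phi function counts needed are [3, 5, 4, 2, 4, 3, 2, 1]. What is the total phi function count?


Total phi functions = sum of phi functions at each join node
= 3 + 5 + 4 + 2 + 4 + 3 + 2 + 1 = 24

24


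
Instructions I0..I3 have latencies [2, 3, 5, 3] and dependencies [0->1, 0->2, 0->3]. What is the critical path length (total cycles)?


Compute longest path through dependency graph: dist(Ik) = max over predecessors of dist + latency(Ik).
dist(I0) = latency 2 = 2
dist(I1) = dist(I0) + 3 = 2 + 3 = 5
dist(I2) = dist(I0) + 5 = 2 + 5 = 7
dist(I3) = dist(I0) + 3 = 2 + 3 = 5
Critical path = max dist = 7

7


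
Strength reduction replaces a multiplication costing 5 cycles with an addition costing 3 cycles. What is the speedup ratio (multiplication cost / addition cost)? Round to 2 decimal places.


Ratio = mult_cost / add_cost = 5 / 3 = 1.67

1.67


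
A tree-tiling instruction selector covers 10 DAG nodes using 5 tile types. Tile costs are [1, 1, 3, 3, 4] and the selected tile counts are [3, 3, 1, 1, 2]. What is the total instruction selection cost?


Total cost = sum(count_i * cost_i)
= 3*1 + 3*1 + 1*3 + 1*3 + 2*4
= 20

20


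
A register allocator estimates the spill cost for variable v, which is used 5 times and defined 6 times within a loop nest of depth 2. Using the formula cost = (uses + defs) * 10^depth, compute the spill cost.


uses + defs = 5 + 6 = 11
10^2 = 100
Spill cost = 11 * 100 = 1100

1100


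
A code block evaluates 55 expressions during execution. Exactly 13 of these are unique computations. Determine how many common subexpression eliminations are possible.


CSE count = total expressions - unique expressions
= 55 - 13 = 42

42


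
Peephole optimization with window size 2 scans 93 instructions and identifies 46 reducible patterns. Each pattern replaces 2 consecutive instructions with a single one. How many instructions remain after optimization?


Each match removes 1 instructions.
Total removed = 46 * 1 = 46
Remaining = 93 - 46 = 47

47


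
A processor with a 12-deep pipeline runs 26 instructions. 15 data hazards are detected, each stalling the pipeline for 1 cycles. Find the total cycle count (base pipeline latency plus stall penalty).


Base cycles = 12 + 26 - 1 = 37
Total stalls = 15 * 1 = 15
Total = 37 + 15 = 52

52


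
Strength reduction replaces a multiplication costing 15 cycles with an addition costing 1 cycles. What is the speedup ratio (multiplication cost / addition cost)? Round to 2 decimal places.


Ratio = mult_cost / add_cost = 15 / 1 = 15.0

15.0


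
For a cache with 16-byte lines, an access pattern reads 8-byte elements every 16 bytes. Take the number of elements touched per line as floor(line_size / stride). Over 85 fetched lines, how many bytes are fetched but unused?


Elements per line = floor(16 / 16) = 1
Bytes used per line = 1 * 8 = 8
Wasted per line = 16 - 8 = 8
Total wasted = 8 * 85 = 680

680


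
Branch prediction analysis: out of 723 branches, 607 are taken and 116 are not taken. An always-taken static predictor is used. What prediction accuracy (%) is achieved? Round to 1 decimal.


Predictor: always-taken
Correct predictions = 607
Accuracy = 607 / 723 * 100 = 84.0%

84.0


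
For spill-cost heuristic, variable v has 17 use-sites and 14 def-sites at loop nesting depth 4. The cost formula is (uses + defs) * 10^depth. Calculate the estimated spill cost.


uses + defs = 17 + 14 = 31
10^4 = 10000
Spill cost = 31 * 10000 = 310000

310000


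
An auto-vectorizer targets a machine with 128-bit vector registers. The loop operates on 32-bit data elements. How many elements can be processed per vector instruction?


Width = SIMD bits / data type bits
= 128 / 32 = 4

4


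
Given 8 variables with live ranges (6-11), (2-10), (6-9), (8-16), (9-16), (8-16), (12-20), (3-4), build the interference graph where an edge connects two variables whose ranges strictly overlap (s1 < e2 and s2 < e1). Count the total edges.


Check all pairs for overlapping intervals.
Two intervals (s1,e1) and (s2,e2) overlap if s1 < e2 and s2 < e1.
v0 (6-11) vs v1..v7: overlaps v1, v2, v3, v4, v5 -> 5
v1 (2-10) vs v2..v7: overlaps v2, v3, v4, v5, v7 -> 5
v2 (6-9) vs v3..v7: overlaps v3, v5 -> 2
v3 (8-16) vs v4..v7: overlaps v4, v5, v6 -> 3
v4 (9-16) vs v5..v7: overlaps v5, v6 -> 2
v5 (8-16) vs v6..v7: overlaps v6 -> 1
v6 (12-20) vs v7: overlaps none -> 0
Total overlapping pairs = 5 + 5 + 2 + 3 + 2 + 1 + 0 = 18

18


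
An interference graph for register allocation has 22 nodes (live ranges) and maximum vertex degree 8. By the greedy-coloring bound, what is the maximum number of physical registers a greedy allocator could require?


Greedy coloring never needs more than (max_degree + 1) colors: when coloring a vertex, at most max_degree neighbors are already colored.
Upper bound = 8 + 1 = 9

9


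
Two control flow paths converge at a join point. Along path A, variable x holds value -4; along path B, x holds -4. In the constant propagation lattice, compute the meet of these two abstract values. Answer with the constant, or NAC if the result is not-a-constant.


Meet operation: if both paths give the same constant, result is that constant; if they differ, result is NAC (not-a-constant).
Path A: -4, Path B: -4 -> equal
Result: constant -> -4

-4


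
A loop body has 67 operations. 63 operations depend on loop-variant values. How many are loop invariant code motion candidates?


Invariant candidates = total - loop-dependent
= 67 - 63 = 4

4


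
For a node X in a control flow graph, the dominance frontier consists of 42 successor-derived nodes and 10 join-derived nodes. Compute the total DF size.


DF(X) = direct successor contributions + join point contributions
= 42 + 10 = 52

52


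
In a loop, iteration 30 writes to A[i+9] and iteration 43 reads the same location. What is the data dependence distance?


Distance = read iteration - write iteration
= 43 - 30 = 13

13


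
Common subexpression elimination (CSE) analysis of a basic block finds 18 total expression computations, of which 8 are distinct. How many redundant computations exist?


CSE count = total expressions - unique expressions
= 18 - 8 = 10

10


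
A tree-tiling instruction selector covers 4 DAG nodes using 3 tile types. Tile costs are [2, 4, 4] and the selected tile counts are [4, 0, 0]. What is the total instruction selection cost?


Total cost = sum(count_i * cost_i)
= 4*2 + 0*4 + 0*4
= 8

8


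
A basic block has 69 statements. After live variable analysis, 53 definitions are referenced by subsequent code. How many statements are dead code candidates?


Dead code = total statements - live definitions
= 69 - 53 = 16

16
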